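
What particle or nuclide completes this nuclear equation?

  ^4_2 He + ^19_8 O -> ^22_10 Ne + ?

Conserve mass number: 4 + 19 = 22 + A, so A = 1.
Conserve atomic number: 2 + 8 = 10 + Z, so Z = 0.
A = 1 and Z = 0 is ^1_0 n — a neutron.

neutron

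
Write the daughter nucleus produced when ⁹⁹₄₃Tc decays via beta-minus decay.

Beta-minus decay: mass number changes by +0, atomic number by +1.
A: 99 = 99; Z: 43 + 1 = 44.
Z = 44 is ruthenium, so the daughter is ⁹⁹₄₄Ru.

Ru-99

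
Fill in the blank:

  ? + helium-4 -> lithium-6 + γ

Conserve mass number: A + 4 = 6 + 0, so A = 2.
Conserve atomic number: Z + 2 = 3 + 0, so Z = 1.
A = 2 and Z = 1 is hydrogen-2 — a deuteron.

deuteron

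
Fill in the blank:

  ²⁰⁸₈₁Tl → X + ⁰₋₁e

Conserve mass number: 208 = A + 0, so A = 208.
Conserve atomic number: 81 = Z − 1, so Z = 82.
Z = 82 is lead, so the species is ²⁰⁸₈₂Pb.

Pb-208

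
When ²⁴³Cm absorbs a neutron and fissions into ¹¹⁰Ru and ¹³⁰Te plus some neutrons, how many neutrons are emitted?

4

Conserve mass number: 244 = 110 + 130 + k, so k = 244 − 240 = 4.
Check atomic number: 96 = 44 + 52 + 0 = 96. ✓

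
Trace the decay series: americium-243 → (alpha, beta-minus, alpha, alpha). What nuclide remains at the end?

Th-231

Start: (A, Z) = (243, 95).
After α: (239, 93).
After β⁻: (239, 94).
After α: (235, 92).
After α: (231, 90).
Z = 90 is thorium.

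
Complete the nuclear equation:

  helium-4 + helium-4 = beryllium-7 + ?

neutron

Conserve mass number: 4 + 4 = 7 + A, so A = 1.
Conserve atomic number: 2 + 2 = 4 + Z, so Z = 0.
A = 1 and Z = 0 is neutron — a neutron.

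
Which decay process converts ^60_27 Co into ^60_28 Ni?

ΔA = 60 − 60 = 0; ΔZ = 28 − 27 = +1.
A is unchanged and Z rises by 1 — a neutron has become a proton (β⁻ decay).

beta-minus decay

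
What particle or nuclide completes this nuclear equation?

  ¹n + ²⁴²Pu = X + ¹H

Conserve mass number: 1 + 242 = A + 1, so A = 242.
Conserve atomic number: 0 + 94 = Z + 1, so Z = 93.
Z = 93 is neptunium, so the species is ²⁴²Np.

Np-242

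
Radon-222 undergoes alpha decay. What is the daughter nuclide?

Po-218

Alpha decay: mass number changes by -4, atomic number by -2.
A: 222 − 4 = 218; Z: 86 − 2 = 84.
Z = 84 is polonium, so the daughter is polonium-218.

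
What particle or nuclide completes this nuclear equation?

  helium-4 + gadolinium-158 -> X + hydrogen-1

Tb-161

Conserve mass number: 4 + 158 = A + 1, so A = 161.
Conserve atomic number: 2 + 64 = Z + 1, so Z = 65.
Z = 65 is terbium, so the species is terbium-161.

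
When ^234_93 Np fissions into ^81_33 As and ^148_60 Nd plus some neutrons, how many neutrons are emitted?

5

Conserve mass number: 234 = 81 + 148 + k, so k = 234 − 229 = 5.
Check atomic number: 93 = 33 + 60 + 0 = 93. ✓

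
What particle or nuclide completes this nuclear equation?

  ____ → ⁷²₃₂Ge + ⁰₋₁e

Conserve mass number: A = 72 + 0, so A = 72.
Conserve atomic number: Z = 32 − 1, so Z = 31.
Z = 31 is gallium, so the species is ⁷²₃₁Ga.

Ga-72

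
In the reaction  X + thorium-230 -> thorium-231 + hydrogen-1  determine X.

deuteron

Conserve mass number: A + 230 = 231 + 1, so A = 2.
Conserve atomic number: Z + 90 = 90 + 1, so Z = 1.
A = 2 and Z = 1 is hydrogen-2 — a deuteron.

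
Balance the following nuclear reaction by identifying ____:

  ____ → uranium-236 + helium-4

Pu-240

Conserve mass number: A = 236 + 4, so A = 240.
Conserve atomic number: Z = 92 + 2, so Z = 94.
Z = 94 is plutonium, so the species is plutonium-240.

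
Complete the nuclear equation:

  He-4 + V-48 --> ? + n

Conserve mass number: 4 + 48 = A + 1, so A = 51.
Conserve atomic number: 2 + 23 = Z + 0, so Z = 25.
Z = 25 is manganese, so the species is Mn-51.

Mn-51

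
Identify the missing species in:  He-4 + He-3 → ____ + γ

Be-7

Conserve mass number: 4 + 3 = A + 0, so A = 7.
Conserve atomic number: 2 + 2 = Z + 0, so Z = 4.
Z = 4 is beryllium, so the species is Be-7.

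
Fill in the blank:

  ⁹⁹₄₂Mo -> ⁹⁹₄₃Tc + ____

Conserve mass number: 99 = 99 + A, so A = 0.
Conserve atomic number: 42 = 43 + Z, so Z = -1.
A = 0 and Z = -1 is ⁰₋₁e — a beta-minus particle.

beta-minus particle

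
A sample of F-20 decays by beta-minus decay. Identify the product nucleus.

Ne-20

Beta-minus decay: mass number changes by +0, atomic number by +1.
A: 20 = 20; Z: 9 + 1 = 10.
Z = 10 is neon, so the daughter is Ne-20.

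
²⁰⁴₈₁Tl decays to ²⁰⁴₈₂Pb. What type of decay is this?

beta-minus decay

ΔA = 204 − 204 = 0; ΔZ = 82 − 81 = +1.
A is unchanged and Z rises by 1 — a neutron has become a proton (β⁻ decay).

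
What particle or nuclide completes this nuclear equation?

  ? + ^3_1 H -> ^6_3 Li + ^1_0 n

Conserve mass number: A + 3 = 6 + 1, so A = 4.
Conserve atomic number: Z + 1 = 3 + 0, so Z = 2.
A = 4 and Z = 2 is ^4_2 He — an alpha particle.

alpha particle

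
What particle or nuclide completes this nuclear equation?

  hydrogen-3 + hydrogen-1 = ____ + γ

He-4

Conserve mass number: 3 + 1 = A + 0, so A = 4.
Conserve atomic number: 1 + 1 = Z + 0, so Z = 2.
A = 4 and Z = 2 is helium-4 — an alpha particle.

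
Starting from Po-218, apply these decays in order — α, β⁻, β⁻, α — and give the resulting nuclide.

Pb-210

Start: (A, Z) = (218, 84).
After α: (214, 82).
After β⁻: (214, 83).
After β⁻: (214, 84).
After α: (210, 82).
Z = 82 is lead.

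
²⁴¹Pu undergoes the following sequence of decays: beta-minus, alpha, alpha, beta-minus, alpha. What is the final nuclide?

Start: (A, Z) = (241, 94).
After β⁻: (241, 95).
After α: (237, 93).
After α: (233, 91).
After β⁻: (233, 92).
After α: (229, 90).
Z = 90 is thorium.

Th-229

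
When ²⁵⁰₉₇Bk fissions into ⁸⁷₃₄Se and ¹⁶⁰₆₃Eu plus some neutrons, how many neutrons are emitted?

3

Conserve mass number: 250 = 87 + 160 + k, so k = 250 − 247 = 3.
Check atomic number: 97 = 34 + 63 + 0 = 97. ✓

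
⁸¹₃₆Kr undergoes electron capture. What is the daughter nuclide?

Br-81

Electron capture: mass number changes by +0, atomic number by -1.
A: 81 = 81; Z: 36 − 1 = 35.
Z = 35 is bromine, so the daughter is ⁸¹₃₅Br.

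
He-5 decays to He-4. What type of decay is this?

ΔA = 4 − 5 = -1; ΔZ = 2 − 2 = +0.
A drops by 1 with Z unchanged — a neutron was emitted.

neutron emission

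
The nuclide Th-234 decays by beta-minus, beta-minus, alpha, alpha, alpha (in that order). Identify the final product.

Rn-222

Start: (A, Z) = (234, 90).
After β⁻: (234, 91).
After β⁻: (234, 92).
After α: (230, 90).
After α: (226, 88).
After α: (222, 86).
Z = 86 is radon.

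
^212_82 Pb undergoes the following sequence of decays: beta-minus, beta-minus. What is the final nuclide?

Start: (A, Z) = (212, 82).
After β⁻: (212, 83).
After β⁻: (212, 84).
Z = 84 is polonium.

Po-212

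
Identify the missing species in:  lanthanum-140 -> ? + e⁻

Conserve mass number: 140 = A + 0, so A = 140.
Conserve atomic number: 57 = Z − 1, so Z = 58.
Z = 58 is cerium, so the species is cerium-140.

Ce-140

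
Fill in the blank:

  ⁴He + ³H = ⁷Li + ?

gamma ray

Conserve mass number: 4 + 3 = 7 + A, so A = 0.
Conserve atomic number: 2 + 1 = 3 + Z, so Z = 0.
A = 0 and Z = 0 is γ — a gamma ray.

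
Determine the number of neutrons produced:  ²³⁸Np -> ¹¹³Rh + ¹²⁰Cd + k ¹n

5

Conserve mass number: 238 = 113 + 120 + k, so k = 238 − 233 = 5.
Check atomic number: 93 = 45 + 48 + 0 = 93. ✓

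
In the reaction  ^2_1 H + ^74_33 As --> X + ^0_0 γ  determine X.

Se-76

Conserve mass number: 2 + 74 = A + 0, so A = 76.
Conserve atomic number: 1 + 33 = Z + 0, so Z = 34.
Z = 34 is selenium, so the species is ^76_34 Se.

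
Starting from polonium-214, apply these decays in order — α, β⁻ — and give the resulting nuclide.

Start: (A, Z) = (214, 84).
After α: (210, 82).
After β⁻: (210, 83).
Z = 83 is bismuth.

Bi-210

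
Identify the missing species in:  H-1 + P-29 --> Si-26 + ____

alpha particle

Conserve mass number: 1 + 29 = 26 + A, so A = 4.
Conserve atomic number: 1 + 15 = 14 + Z, so Z = 2.
A = 4 and Z = 2 is He-4 — an alpha particle.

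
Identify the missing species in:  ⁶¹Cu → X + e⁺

Ni-61

Conserve mass number: 61 = A + 0, so A = 61.
Conserve atomic number: 29 = Z + 1, so Z = 28.
Z = 28 is nickel, so the species is ⁶¹Ni.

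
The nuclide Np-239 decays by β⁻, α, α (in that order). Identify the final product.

Start: (A, Z) = (239, 93).
After β⁻: (239, 94).
After α: (235, 92).
After α: (231, 90).
Z = 90 is thorium.

Th-231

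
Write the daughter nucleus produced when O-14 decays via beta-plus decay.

Beta-plus decay: mass number changes by +0, atomic number by -1.
A: 14 = 14; Z: 8 − 1 = 7.
Z = 7 is nitrogen, so the daughter is N-14.

N-14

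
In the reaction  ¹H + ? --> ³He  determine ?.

Conserve mass number: 1 + A = 3, so A = 2.
Conserve atomic number: 1 + Z = 2, so Z = 1.
A = 2 and Z = 1 is ²H — a deuteron.

deuteron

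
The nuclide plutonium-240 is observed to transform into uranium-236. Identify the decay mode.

ΔA = 236 − 240 = -4; ΔZ = 92 − 94 = -2.
A drops by 4 and Z drops by 2 — the signature of alpha emission.

alpha decay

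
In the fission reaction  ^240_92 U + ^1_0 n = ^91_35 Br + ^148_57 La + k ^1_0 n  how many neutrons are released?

2

Conserve mass number: 241 = 91 + 148 + k, so k = 241 − 239 = 2.
Check atomic number: 92 = 35 + 57 + 0 = 92. ✓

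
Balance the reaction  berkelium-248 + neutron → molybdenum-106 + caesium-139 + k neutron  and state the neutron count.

4

Conserve mass number: 249 = 106 + 139 + k, so k = 249 − 245 = 4.
Check atomic number: 97 = 42 + 55 + 0 = 97. ✓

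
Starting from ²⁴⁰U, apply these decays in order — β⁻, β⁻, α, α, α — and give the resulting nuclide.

Ra-228

Start: (A, Z) = (240, 92).
After β⁻: (240, 93).
After β⁻: (240, 94).
After α: (236, 92).
After α: (232, 90).
After α: (228, 88).
Z = 88 is radium.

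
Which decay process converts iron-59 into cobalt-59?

beta-minus decay

ΔA = 59 − 59 = 0; ΔZ = 27 − 26 = +1.
A is unchanged and Z rises by 1 — a neutron has become a proton (β⁻ decay).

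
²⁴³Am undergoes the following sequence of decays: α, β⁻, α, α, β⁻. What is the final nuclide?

Start: (A, Z) = (243, 95).
After α: (239, 93).
After β⁻: (239, 94).
After α: (235, 92).
After α: (231, 90).
After β⁻: (231, 91).
Z = 91 is protactinium.

Pa-231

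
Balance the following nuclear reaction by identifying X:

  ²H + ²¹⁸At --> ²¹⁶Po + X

alpha particle

Conserve mass number: 2 + 218 = 216 + A, so A = 4.
Conserve atomic number: 1 + 85 = 84 + Z, so Z = 2.
A = 4 and Z = 2 is ⁴He — an alpha particle.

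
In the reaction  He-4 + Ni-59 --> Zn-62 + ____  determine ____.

neutron

Conserve mass number: 4 + 59 = 62 + A, so A = 1.
Conserve atomic number: 2 + 28 = 30 + Z, so Z = 0.
A = 1 and Z = 0 is n — a neutron.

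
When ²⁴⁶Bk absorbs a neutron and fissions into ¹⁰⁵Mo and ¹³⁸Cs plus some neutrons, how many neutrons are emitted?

Conserve mass number: 247 = 105 + 138 + k, so k = 247 − 243 = 4.
Check atomic number: 97 = 42 + 55 + 0 = 97. ✓

4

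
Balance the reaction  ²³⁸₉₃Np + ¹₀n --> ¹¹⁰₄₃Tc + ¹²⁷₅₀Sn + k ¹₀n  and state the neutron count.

2

Conserve mass number: 239 = 110 + 127 + k, so k = 239 − 237 = 2.
Check atomic number: 93 = 43 + 50 + 0 = 93. ✓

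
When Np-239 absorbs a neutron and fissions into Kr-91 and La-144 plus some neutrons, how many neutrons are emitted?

5

Conserve mass number: 240 = 91 + 144 + k, so k = 240 − 235 = 5.
Check atomic number: 93 = 36 + 57 + 0 = 93. ✓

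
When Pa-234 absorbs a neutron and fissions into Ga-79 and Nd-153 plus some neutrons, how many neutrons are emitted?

3

Conserve mass number: 235 = 79 + 153 + k, so k = 235 − 232 = 3.
Check atomic number: 91 = 31 + 60 + 0 = 91. ✓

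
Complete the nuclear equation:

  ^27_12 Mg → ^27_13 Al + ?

Conserve mass number: 27 = 27 + A, so A = 0.
Conserve atomic number: 12 = 13 + Z, so Z = -1.
A = 0 and Z = -1 is ^0_-1 e — a beta-minus particle.

beta-minus particle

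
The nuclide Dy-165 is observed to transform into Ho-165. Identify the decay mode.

ΔA = 165 − 165 = 0; ΔZ = 67 − 66 = +1.
A is unchanged and Z rises by 1 — a neutron has become a proton (β⁻ decay).

beta-minus decay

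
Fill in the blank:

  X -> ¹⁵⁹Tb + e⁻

Conserve mass number: A = 159 + 0, so A = 159.
Conserve atomic number: Z = 65 − 1, so Z = 64.
Z = 64 is gadolinium, so the species is ¹⁵⁹Gd.

Gd-159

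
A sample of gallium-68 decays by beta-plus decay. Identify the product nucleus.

Zn-68

Beta-plus decay: mass number changes by +0, atomic number by -1.
A: 68 = 68; Z: 31 − 1 = 30.
Z = 30 is zinc, so the daughter is zinc-68.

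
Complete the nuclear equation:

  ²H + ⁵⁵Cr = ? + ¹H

Cr-56

Conserve mass number: 2 + 55 = A + 1, so A = 56.
Conserve atomic number: 1 + 24 = Z + 1, so Z = 24.
Z = 24 is chromium, so the species is ⁵⁶Cr.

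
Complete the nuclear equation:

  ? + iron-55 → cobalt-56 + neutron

Conserve mass number: A + 55 = 56 + 1, so A = 2.
Conserve atomic number: Z + 26 = 27 + 0, so Z = 1.
A = 2 and Z = 1 is hydrogen-2 — a deuteron.

deuteron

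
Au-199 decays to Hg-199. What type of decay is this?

beta-minus decay

ΔA = 199 − 199 = 0; ΔZ = 80 − 79 = +1.
A is unchanged and Z rises by 1 — a neutron has become a proton (β⁻ decay).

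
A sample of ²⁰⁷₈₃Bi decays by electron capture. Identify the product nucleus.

Pb-207

Electron capture: mass number changes by +0, atomic number by -1.
A: 207 = 207; Z: 83 − 1 = 82.
Z = 82 is lead, so the daughter is ²⁰⁷₈₂Pb.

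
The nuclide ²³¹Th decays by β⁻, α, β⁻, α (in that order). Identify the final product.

Start: (A, Z) = (231, 90).
After β⁻: (231, 91).
After α: (227, 89).
After β⁻: (227, 90).
After α: (223, 88).
Z = 88 is radium.

Ra-223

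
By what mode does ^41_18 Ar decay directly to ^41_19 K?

ΔA = 41 − 41 = 0; ΔZ = 19 − 18 = +1.
A is unchanged and Z rises by 1 — a neutron has become a proton (β⁻ decay).

beta-minus decay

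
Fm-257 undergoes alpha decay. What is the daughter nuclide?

Cf-253

Alpha decay: mass number changes by -4, atomic number by -2.
A: 257 − 4 = 253; Z: 100 − 2 = 98.
Z = 98 is californium, so the daughter is Cf-253.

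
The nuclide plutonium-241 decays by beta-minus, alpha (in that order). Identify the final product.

Start: (A, Z) = (241, 94).
After β⁻: (241, 95).
After α: (237, 93).
Z = 93 is neptunium.

Np-237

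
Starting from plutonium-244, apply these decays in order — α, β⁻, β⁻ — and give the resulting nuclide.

Pu-240

Start: (A, Z) = (244, 94).
After α: (240, 92).
After β⁻: (240, 93).
After β⁻: (240, 94).
Z = 94 is plutonium.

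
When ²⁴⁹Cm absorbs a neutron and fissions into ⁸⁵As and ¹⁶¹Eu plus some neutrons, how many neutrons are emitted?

Conserve mass number: 250 = 85 + 161 + k, so k = 250 − 246 = 4.
Check atomic number: 96 = 33 + 63 + 0 = 96. ✓

4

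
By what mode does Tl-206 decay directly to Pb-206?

ΔA = 206 − 206 = 0; ΔZ = 82 − 81 = +1.
A is unchanged and Z rises by 1 — a neutron has become a proton (β⁻ decay).

beta-minus decay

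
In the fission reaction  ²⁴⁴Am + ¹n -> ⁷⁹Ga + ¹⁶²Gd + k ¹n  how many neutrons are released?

4

Conserve mass number: 245 = 79 + 162 + k, so k = 245 − 241 = 4.
Check atomic number: 95 = 31 + 64 + 0 = 95. ✓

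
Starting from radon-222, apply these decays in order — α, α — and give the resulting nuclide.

Pb-214

Start: (A, Z) = (222, 86).
After α: (218, 84).
After α: (214, 82).
Z = 82 is lead.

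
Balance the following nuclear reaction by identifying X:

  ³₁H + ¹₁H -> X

Conserve mass number: 3 + 1 = A, so A = 4.
Conserve atomic number: 1 + 1 = Z, so Z = 2.
A = 4 and Z = 2 is ⁴₂He — an alpha particle.

He-4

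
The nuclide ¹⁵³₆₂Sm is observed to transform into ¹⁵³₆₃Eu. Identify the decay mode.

beta-minus decay

ΔA = 153 − 153 = 0; ΔZ = 63 − 62 = +1.
A is unchanged and Z rises by 1 — a neutron has become a proton (β⁻ decay).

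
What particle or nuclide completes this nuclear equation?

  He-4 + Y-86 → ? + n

Nb-89

Conserve mass number: 4 + 86 = A + 1, so A = 89.
Conserve atomic number: 2 + 39 = Z + 0, so Z = 41.
Z = 41 is niobium, so the species is Nb-89.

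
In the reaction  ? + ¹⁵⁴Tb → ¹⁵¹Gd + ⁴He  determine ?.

proton

Conserve mass number: A + 154 = 151 + 4, so A = 1.
Conserve atomic number: Z + 65 = 64 + 2, so Z = 1.
A = 1 and Z = 1 is ¹H — a proton.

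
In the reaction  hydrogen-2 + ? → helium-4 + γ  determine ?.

deuteron

Conserve mass number: 2 + A = 4 + 0, so A = 2.
Conserve atomic number: 1 + Z = 2 + 0, so Z = 1.
A = 2 and Z = 1 is hydrogen-2 — a deuteron.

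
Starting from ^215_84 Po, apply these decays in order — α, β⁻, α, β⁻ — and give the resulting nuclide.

Start: (A, Z) = (215, 84).
After α: (211, 82).
After β⁻: (211, 83).
After α: (207, 81).
After β⁻: (207, 82).
Z = 82 is lead.

Pb-207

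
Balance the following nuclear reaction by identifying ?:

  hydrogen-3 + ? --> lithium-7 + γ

Conserve mass number: 3 + A = 7 + 0, so A = 4.
Conserve atomic number: 1 + Z = 3 + 0, so Z = 2.
A = 4 and Z = 2 is helium-4 — an alpha particle.

alpha particle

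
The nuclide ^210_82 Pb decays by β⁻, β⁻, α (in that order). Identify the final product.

Start: (A, Z) = (210, 82).
After β⁻: (210, 83).
After β⁻: (210, 84).
After α: (206, 82).
Z = 82 is lead.

Pb-206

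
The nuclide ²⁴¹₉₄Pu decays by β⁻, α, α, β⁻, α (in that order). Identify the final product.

Start: (A, Z) = (241, 94).
After β⁻: (241, 95).
After α: (237, 93).
After α: (233, 91).
After β⁻: (233, 92).
After α: (229, 90).
Z = 90 is thorium.

Th-229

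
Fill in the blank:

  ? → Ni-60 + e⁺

Cu-60

Conserve mass number: A = 60 + 0, so A = 60.
Conserve atomic number: Z = 28 + 1, so Z = 29.
Z = 29 is copper, so the species is Cu-60.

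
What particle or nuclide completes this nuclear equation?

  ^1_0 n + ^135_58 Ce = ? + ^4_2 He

Conserve mass number: 1 + 135 = A + 4, so A = 132.
Conserve atomic number: 0 + 58 = Z + 2, so Z = 56.
Z = 56 is barium, so the species is ^132_56 Ba.

Ba-132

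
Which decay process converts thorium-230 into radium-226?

alpha decay

ΔA = 226 − 230 = -4; ΔZ = 88 − 90 = -2.
A drops by 4 and Z drops by 2 — the signature of alpha emission.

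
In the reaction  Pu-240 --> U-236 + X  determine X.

alpha particle

Conserve mass number: 240 = 236 + A, so A = 4.
Conserve atomic number: 94 = 92 + Z, so Z = 2.
A = 4 and Z = 2 is He-4 — an alpha particle.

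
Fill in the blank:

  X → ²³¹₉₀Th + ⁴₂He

Conserve mass number: A = 231 + 4, so A = 235.
Conserve atomic number: Z = 90 + 2, so Z = 92.
Z = 92 is uranium, so the species is ²³⁵₉₂U.

U-235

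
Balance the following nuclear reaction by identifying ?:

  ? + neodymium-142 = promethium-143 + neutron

deuteron

Conserve mass number: A + 142 = 143 + 1, so A = 2.
Conserve atomic number: Z + 60 = 61 + 0, so Z = 1.
A = 2 and Z = 1 is hydrogen-2 — a deuteron.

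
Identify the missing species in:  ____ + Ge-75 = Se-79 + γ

alpha particle

Conserve mass number: A + 75 = 79 + 0, so A = 4.
Conserve atomic number: Z + 32 = 34 + 0, so Z = 2.
A = 4 and Z = 2 is He-4 — an alpha particle.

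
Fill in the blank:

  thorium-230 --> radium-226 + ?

Conserve mass number: 230 = 226 + A, so A = 4.
Conserve atomic number: 90 = 88 + Z, so Z = 2.
A = 4 and Z = 2 is helium-4 — an alpha particle.

alpha particle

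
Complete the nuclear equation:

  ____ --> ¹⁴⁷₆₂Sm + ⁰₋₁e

Pm-147

Conserve mass number: A = 147 + 0, so A = 147.
Conserve atomic number: Z = 62 − 1, so Z = 61.
Z = 61 is promethium, so the species is ¹⁴⁷₆₁Pm.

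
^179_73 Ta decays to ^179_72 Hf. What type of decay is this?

beta-plus decay or electron capture

ΔA = 179 − 179 = 0; ΔZ = 72 − 73 = -1.
A is unchanged and Z drops by 1 — a proton has become a neutron (β⁺ emission or electron capture).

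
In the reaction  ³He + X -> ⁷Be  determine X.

alpha particle

Conserve mass number: 3 + A = 7, so A = 4.
Conserve atomic number: 2 + Z = 4, so Z = 2.
A = 4 and Z = 2 is ⁴He — an alpha particle.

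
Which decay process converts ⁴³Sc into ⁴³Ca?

ΔA = 43 − 43 = 0; ΔZ = 20 − 21 = -1.
A is unchanged and Z drops by 1 — a proton has become a neutron (β⁺ emission or electron capture).

beta-plus decay or electron capture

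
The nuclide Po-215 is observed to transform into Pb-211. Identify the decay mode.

alpha decay

ΔA = 211 − 215 = -4; ΔZ = 82 − 84 = -2.
A drops by 4 and Z drops by 2 — the signature of alpha emission.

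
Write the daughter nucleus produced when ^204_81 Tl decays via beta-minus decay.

Beta-minus decay: mass number changes by +0, atomic number by +1.
A: 204 = 204; Z: 81 + 1 = 82.
Z = 82 is lead, so the daughter is ^204_82 Pb.

Pb-204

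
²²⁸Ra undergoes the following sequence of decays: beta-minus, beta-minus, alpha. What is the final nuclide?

Ra-224

Start: (A, Z) = (228, 88).
After β⁻: (228, 89).
After β⁻: (228, 90).
After α: (224, 88).
Z = 88 is radium.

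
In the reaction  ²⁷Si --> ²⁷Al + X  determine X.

positron

Conserve mass number: 27 = 27 + A, so A = 0.
Conserve atomic number: 14 = 13 + Z, so Z = 1.
A = 0 and Z = 1 is e⁺ — a positron.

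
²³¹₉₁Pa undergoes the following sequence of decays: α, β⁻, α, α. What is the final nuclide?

Start: (A, Z) = (231, 91).
After α: (227, 89).
After β⁻: (227, 90).
After α: (223, 88).
After α: (219, 86).
Z = 86 is radon.

Rn-219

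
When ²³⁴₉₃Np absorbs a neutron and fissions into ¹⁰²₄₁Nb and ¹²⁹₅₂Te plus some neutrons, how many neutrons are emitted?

4

Conserve mass number: 235 = 102 + 129 + k, so k = 235 − 231 = 4.
Check atomic number: 93 = 41 + 52 + 0 = 93. ✓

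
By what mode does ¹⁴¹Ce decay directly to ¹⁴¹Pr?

beta-minus decay

ΔA = 141 − 141 = 0; ΔZ = 59 − 58 = +1.
A is unchanged and Z rises by 1 — a neutron has become a proton (β⁻ decay).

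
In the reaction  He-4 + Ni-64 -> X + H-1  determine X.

Conserve mass number: 4 + 64 = A + 1, so A = 67.
Conserve atomic number: 2 + 28 = Z + 1, so Z = 29.
Z = 29 is copper, so the species is Cu-67.

Cu-67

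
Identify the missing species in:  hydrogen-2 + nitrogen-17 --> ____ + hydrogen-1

Conserve mass number: 2 + 17 = A + 1, so A = 18.
Conserve atomic number: 1 + 7 = Z + 1, so Z = 7.
Z = 7 is nitrogen, so the species is nitrogen-18.

N-18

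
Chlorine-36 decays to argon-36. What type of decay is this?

beta-minus decay

ΔA = 36 − 36 = 0; ΔZ = 18 − 17 = +1.
A is unchanged and Z rises by 1 — a neutron has become a proton (β⁻ decay).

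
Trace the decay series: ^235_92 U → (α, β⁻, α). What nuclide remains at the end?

Ac-227

Start: (A, Z) = (235, 92).
After α: (231, 90).
After β⁻: (231, 91).
After α: (227, 89).
Z = 89 is actinium.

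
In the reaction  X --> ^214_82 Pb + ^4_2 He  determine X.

Conserve mass number: A = 214 + 4, so A = 218.
Conserve atomic number: Z = 82 + 2, so Z = 84.
Z = 84 is polonium, so the species is ^218_84 Po.

Po-218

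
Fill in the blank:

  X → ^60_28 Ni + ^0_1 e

Conserve mass number: A = 60 + 0, so A = 60.
Conserve atomic number: Z = 28 + 1, so Z = 29.
Z = 29 is copper, so the species is ^60_29 Cu.

Cu-60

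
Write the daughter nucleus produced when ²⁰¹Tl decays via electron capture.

Electron capture: mass number changes by +0, atomic number by -1.
A: 201 = 201; Z: 81 − 1 = 80.
Z = 80 is mercury, so the daughter is ²⁰¹Hg.

Hg-201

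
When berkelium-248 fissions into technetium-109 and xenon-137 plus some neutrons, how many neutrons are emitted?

Conserve mass number: 248 = 109 + 137 + k, so k = 248 − 246 = 2.
Check atomic number: 97 = 43 + 54 + 0 = 97. ✓

2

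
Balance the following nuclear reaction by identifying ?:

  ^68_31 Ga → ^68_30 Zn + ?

Conserve mass number: 68 = 68 + A, so A = 0.
Conserve atomic number: 31 = 30 + Z, so Z = 1.
A = 0 and Z = 1 is ^0_1 e — a positron.

positron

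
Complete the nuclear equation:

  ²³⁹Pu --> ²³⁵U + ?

alpha particle

Conserve mass number: 239 = 235 + A, so A = 4.
Conserve atomic number: 94 = 92 + Z, so Z = 2.
A = 4 and Z = 2 is ⁴He — an alpha particle.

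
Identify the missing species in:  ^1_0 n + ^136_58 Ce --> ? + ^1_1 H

La-136

Conserve mass number: 1 + 136 = A + 1, so A = 136.
Conserve atomic number: 0 + 58 = Z + 1, so Z = 57.
Z = 57 is lanthanum, so the species is ^136_57 La.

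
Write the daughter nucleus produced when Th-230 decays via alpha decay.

Alpha decay: mass number changes by -4, atomic number by -2.
A: 230 − 4 = 226; Z: 90 − 2 = 88.
Z = 88 is radium, so the daughter is Ra-226.

Ra-226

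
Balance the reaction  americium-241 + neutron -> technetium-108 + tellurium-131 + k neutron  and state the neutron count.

Conserve mass number: 242 = 108 + 131 + k, so k = 242 − 239 = 3.
Check atomic number: 95 = 43 + 52 + 0 = 95. ✓

3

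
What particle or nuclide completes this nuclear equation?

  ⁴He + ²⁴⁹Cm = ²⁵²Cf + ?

neutron

Conserve mass number: 4 + 249 = 252 + A, so A = 1.
Conserve atomic number: 2 + 96 = 98 + Z, so Z = 0.
A = 1 and Z = 0 is ¹n — a neutron.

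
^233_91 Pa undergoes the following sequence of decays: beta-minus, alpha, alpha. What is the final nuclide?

Start: (A, Z) = (233, 91).
After β⁻: (233, 92).
After α: (229, 90).
After α: (225, 88).
Z = 88 is radium.

Ra-225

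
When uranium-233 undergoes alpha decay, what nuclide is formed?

Th-229

Alpha decay: mass number changes by -4, atomic number by -2.
A: 233 − 4 = 229; Z: 92 − 2 = 90.
Z = 90 is thorium, so the daughter is thorium-229.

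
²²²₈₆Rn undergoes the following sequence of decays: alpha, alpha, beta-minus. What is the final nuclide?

Bi-214

Start: (A, Z) = (222, 86).
After α: (218, 84).
After α: (214, 82).
After β⁻: (214, 83).
Z = 83 is bismuth.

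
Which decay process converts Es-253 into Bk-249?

alpha decay

ΔA = 249 − 253 = -4; ΔZ = 97 − 99 = -2.
A drops by 4 and Z drops by 2 — the signature of alpha emission.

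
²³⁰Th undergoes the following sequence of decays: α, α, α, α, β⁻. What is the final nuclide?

Start: (A, Z) = (230, 90).
After α: (226, 88).
After α: (222, 86).
After α: (218, 84).
After α: (214, 82).
After β⁻: (214, 83).
Z = 83 is bismuth.

Bi-214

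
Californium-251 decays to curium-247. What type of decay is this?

alpha decay

ΔA = 247 − 251 = -4; ΔZ = 96 − 98 = -2.
A drops by 4 and Z drops by 2 — the signature of alpha emission.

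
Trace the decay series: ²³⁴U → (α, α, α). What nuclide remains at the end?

Rn-222

Start: (A, Z) = (234, 92).
After α: (230, 90).
After α: (226, 88).
After α: (222, 86).
Z = 86 is radon.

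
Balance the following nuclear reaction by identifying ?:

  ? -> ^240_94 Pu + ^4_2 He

Conserve mass number: A = 240 + 4, so A = 244.
Conserve atomic number: Z = 94 + 2, so Z = 96.
Z = 96 is curium, so the species is ^244_96 Cm.

Cm-244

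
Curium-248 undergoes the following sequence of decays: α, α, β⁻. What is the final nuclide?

Np-240

Start: (A, Z) = (248, 96).
After α: (244, 94).
After α: (240, 92).
After β⁻: (240, 93).
Z = 93 is neptunium.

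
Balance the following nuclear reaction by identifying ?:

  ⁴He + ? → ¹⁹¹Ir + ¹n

Conserve mass number: 4 + A = 191 + 1, so A = 188.
Conserve atomic number: 2 + Z = 77 + 0, so Z = 75.
Z = 75 is rhenium, so the species is ¹⁸⁸Re.

Re-188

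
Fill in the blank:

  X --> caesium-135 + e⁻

Conserve mass number: A = 135 + 0, so A = 135.
Conserve atomic number: Z = 55 − 1, so Z = 54.
Z = 54 is xenon, so the species is xenon-135.

Xe-135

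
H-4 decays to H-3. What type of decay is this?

neutron emission

ΔA = 3 − 4 = -1; ΔZ = 1 − 1 = +0.
A drops by 1 with Z unchanged — a neutron was emitted.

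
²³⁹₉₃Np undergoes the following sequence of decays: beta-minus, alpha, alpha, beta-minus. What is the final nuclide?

Pa-231

Start: (A, Z) = (239, 93).
After β⁻: (239, 94).
After α: (235, 92).
After α: (231, 90).
After β⁻: (231, 91).
Z = 91 is protactinium.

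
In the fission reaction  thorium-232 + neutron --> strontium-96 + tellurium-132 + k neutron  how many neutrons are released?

Conserve mass number: 233 = 96 + 132 + k, so k = 233 − 228 = 5.
Check atomic number: 90 = 38 + 52 + 0 = 90. ✓

5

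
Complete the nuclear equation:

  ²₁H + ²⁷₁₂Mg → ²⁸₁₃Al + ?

Conserve mass number: 2 + 27 = 28 + A, so A = 1.
Conserve atomic number: 1 + 12 = 13 + Z, so Z = 0.
A = 1 and Z = 0 is ¹₀n — a neutron.

neutron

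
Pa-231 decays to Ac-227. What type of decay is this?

alpha decay

ΔA = 227 − 231 = -4; ΔZ = 89 − 91 = -2.
A drops by 4 and Z drops by 2 — the signature of alpha emission.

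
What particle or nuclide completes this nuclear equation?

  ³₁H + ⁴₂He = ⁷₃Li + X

Conserve mass number: 3 + 4 = 7 + A, so A = 0.
Conserve atomic number: 1 + 2 = 3 + Z, so Z = 0.
A = 0 and Z = 0 is ⁰₀γ — a gamma ray.

gamma ray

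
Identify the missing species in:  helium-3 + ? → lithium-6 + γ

Conserve mass number: 3 + A = 6 + 0, so A = 3.
Conserve atomic number: 2 + Z = 3 + 0, so Z = 1.
A = 3 and Z = 1 is hydrogen-3 — a triton.

triton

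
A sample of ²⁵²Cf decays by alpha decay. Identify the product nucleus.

Cm-248

Alpha decay: mass number changes by -4, atomic number by -2.
A: 252 − 4 = 248; Z: 98 − 2 = 96.
Z = 96 is curium, so the daughter is ²⁴⁸Cm.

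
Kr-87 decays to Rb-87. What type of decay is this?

beta-minus decay

ΔA = 87 − 87 = 0; ΔZ = 37 − 36 = +1.
A is unchanged and Z rises by 1 — a neutron has become a proton (β⁻ decay).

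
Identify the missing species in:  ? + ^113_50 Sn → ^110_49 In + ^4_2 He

Conserve mass number: A + 113 = 110 + 4, so A = 1.
Conserve atomic number: Z + 50 = 49 + 2, so Z = 1.
A = 1 and Z = 1 is ^1_1 H — a proton.

proton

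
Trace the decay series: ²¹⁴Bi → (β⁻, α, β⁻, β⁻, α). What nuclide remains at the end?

Start: (A, Z) = (214, 83).
After β⁻: (214, 84).
After α: (210, 82).
After β⁻: (210, 83).
After β⁻: (210, 84).
After α: (206, 82).
Z = 82 is lead.

Pb-206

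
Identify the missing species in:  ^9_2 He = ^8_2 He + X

Conserve mass number: 9 = 8 + A, so A = 1.
Conserve atomic number: 2 = 2 + Z, so Z = 0.
A = 1 and Z = 0 is ^1_0 n — a neutron.

neutron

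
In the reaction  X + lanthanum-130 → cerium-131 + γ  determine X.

proton

Conserve mass number: A + 130 = 131 + 0, so A = 1.
Conserve atomic number: Z + 57 = 58 + 0, so Z = 1.
A = 1 and Z = 1 is hydrogen-1 — a proton.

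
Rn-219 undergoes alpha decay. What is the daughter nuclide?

Alpha decay: mass number changes by -4, atomic number by -2.
A: 219 − 4 = 215; Z: 86 − 2 = 84.
Z = 84 is polonium, so the daughter is Po-215.

Po-215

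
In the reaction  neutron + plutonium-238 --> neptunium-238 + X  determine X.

proton

Conserve mass number: 1 + 238 = 238 + A, so A = 1.
Conserve atomic number: 0 + 94 = 93 + Z, so Z = 1.
A = 1 and Z = 1 is hydrogen-1 — a proton.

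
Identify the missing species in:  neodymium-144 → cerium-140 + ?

alpha particle

Conserve mass number: 144 = 140 + A, so A = 4.
Conserve atomic number: 60 = 58 + Z, so Z = 2.
A = 4 and Z = 2 is helium-4 — an alpha particle.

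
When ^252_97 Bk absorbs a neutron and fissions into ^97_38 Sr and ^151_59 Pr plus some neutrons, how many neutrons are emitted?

5

Conserve mass number: 253 = 97 + 151 + k, so k = 253 − 248 = 5.
Check atomic number: 97 = 38 + 59 + 0 = 97. ✓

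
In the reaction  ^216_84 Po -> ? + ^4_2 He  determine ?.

Conserve mass number: 216 = A + 4, so A = 212.
Conserve atomic number: 84 = Z + 2, so Z = 82.
Z = 82 is lead, so the species is ^212_82 Pb.

Pb-212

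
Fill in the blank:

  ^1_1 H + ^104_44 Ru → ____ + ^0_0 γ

Conserve mass number: 1 + 104 = A + 0, so A = 105.
Conserve atomic number: 1 + 44 = Z + 0, so Z = 45.
Z = 45 is rhodium, so the species is ^105_45 Rh.

Rh-105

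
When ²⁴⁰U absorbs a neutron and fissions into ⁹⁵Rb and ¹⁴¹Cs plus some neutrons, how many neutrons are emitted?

Conserve mass number: 241 = 95 + 141 + k, so k = 241 − 236 = 5.
Check atomic number: 92 = 37 + 55 + 0 = 92. ✓

5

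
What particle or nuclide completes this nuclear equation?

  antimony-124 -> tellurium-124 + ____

beta-minus particle

Conserve mass number: 124 = 124 + A, so A = 0.
Conserve atomic number: 51 = 52 + Z, so Z = -1.
A = 0 and Z = -1 is e⁻ — a beta-minus particle.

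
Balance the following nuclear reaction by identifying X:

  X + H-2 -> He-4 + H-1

Conserve mass number: A + 2 = 4 + 1, so A = 3.
Conserve atomic number: Z + 1 = 2 + 1, so Z = 2.
Z = 2 is helium, so the species is He-3.

He-3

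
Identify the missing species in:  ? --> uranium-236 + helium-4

Pu-240

Conserve mass number: A = 236 + 4, so A = 240.
Conserve atomic number: Z = 92 + 2, so Z = 94.
Z = 94 is plutonium, so the species is plutonium-240.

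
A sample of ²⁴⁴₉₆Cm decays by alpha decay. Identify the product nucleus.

Pu-240

Alpha decay: mass number changes by -4, atomic number by -2.
A: 244 − 4 = 240; Z: 96 − 2 = 94.
Z = 94 is plutonium, so the daughter is ²⁴⁰₉₄Pu.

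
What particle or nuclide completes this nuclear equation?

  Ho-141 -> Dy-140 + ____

proton

Conserve mass number: 141 = 140 + A, so A = 1.
Conserve atomic number: 67 = 66 + Z, so Z = 1.
A = 1 and Z = 1 is H-1 — a proton.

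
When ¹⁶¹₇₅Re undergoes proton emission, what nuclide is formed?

Proton emission: mass number changes by -1, atomic number by -1.
A: 161 − 1 = 160; Z: 75 − 1 = 74.
Z = 74 is tungsten, so the daughter is ¹⁶⁰₇₄W.

W-160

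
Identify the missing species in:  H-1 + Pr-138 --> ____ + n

Conserve mass number: 1 + 138 = A + 1, so A = 138.
Conserve atomic number: 1 + 59 = Z + 0, so Z = 60.
Z = 60 is neodymium, so the species is Nd-138.

Nd-138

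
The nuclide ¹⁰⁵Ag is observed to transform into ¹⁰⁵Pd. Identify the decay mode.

ΔA = 105 − 105 = 0; ΔZ = 46 − 47 = -1.
A is unchanged and Z drops by 1 — a proton has become a neutron (β⁺ emission or electron capture).

beta-plus decay or electron capture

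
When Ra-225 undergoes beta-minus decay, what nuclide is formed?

Beta-minus decay: mass number changes by +0, atomic number by +1.
A: 225 = 225; Z: 88 + 1 = 89.
Z = 89 is actinium, so the daughter is Ac-225.

Ac-225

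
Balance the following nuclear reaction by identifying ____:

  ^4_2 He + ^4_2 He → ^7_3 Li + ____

proton

Conserve mass number: 4 + 4 = 7 + A, so A = 1.
Conserve atomic number: 2 + 2 = 3 + Z, so Z = 1.
A = 1 and Z = 1 is ^1_1 H — a proton.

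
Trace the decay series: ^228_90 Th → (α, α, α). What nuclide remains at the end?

Start: (A, Z) = (228, 90).
After α: (224, 88).
After α: (220, 86).
After α: (216, 84).
Z = 84 is polonium.

Po-216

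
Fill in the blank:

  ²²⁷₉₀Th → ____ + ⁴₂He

Ra-223

Conserve mass number: 227 = A + 4, so A = 223.
Conserve atomic number: 90 = Z + 2, so Z = 88.
Z = 88 is radium, so the species is ²²³₈₈Ra.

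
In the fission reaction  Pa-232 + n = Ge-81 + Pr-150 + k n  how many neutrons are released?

2

Conserve mass number: 233 = 81 + 150 + k, so k = 233 − 231 = 2.
Check atomic number: 91 = 32 + 59 + 0 = 91. ✓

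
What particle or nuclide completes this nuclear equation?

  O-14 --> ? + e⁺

Conserve mass number: 14 = A + 0, so A = 14.
Conserve atomic number: 8 = Z + 1, so Z = 7.
Z = 7 is nitrogen, so the species is N-14.

N-14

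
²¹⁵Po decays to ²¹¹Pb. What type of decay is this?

ΔA = 211 − 215 = -4; ΔZ = 82 − 84 = -2.
A drops by 4 and Z drops by 2 — the signature of alpha emission.

alpha decay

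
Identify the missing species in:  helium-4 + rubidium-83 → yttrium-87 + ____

gamma ray

Conserve mass number: 4 + 83 = 87 + A, so A = 0.
Conserve atomic number: 2 + 37 = 39 + Z, so Z = 0.
A = 0 and Z = 0 is γ — a gamma ray.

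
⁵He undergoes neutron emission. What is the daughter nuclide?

Neutron emission: mass number changes by -1, atomic number by +0.
A: 5 − 1 = 4; Z: 2 = 2.
Z = 2 is helium, so the daughter is ⁴He.

He-4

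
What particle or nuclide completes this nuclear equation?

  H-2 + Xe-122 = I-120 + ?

alpha particle

Conserve mass number: 2 + 122 = 120 + A, so A = 4.
Conserve atomic number: 1 + 54 = 53 + Z, so Z = 2.
A = 4 and Z = 2 is He-4 — an alpha particle.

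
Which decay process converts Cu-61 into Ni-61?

ΔA = 61 − 61 = 0; ΔZ = 28 − 29 = -1.
A is unchanged and Z drops by 1 — a proton has become a neutron (β⁺ emission or electron capture).

beta-plus decay or electron capture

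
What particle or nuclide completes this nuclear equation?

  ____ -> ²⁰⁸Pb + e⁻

Conserve mass number: A = 208 + 0, so A = 208.
Conserve atomic number: Z = 82 − 1, so Z = 81.
Z = 81 is thallium, so the species is ²⁰⁸Tl.

Tl-208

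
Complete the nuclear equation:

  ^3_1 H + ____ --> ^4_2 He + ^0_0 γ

Conserve mass number: 3 + A = 4 + 0, so A = 1.
Conserve atomic number: 1 + Z = 2 + 0, so Z = 1.
A = 1 and Z = 1 is ^1_1 H — a proton.

proton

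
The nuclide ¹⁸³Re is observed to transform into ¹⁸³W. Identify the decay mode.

ΔA = 183 − 183 = 0; ΔZ = 74 − 75 = -1.
A is unchanged and Z drops by 1 — a proton has become a neutron (β⁺ emission or electron capture).

beta-plus decay or electron capture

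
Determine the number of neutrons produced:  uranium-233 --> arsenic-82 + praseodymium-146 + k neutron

Conserve mass number: 233 = 82 + 146 + k, so k = 233 − 228 = 5.
Check atomic number: 92 = 33 + 59 + 0 = 92. ✓

5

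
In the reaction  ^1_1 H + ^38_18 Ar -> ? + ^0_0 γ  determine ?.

K-39

Conserve mass number: 1 + 38 = A + 0, so A = 39.
Conserve atomic number: 1 + 18 = Z + 0, so Z = 19.
Z = 19 is potassium, so the species is ^39_19 K.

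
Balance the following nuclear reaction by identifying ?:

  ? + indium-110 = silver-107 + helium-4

neutron

Conserve mass number: A + 110 = 107 + 4, so A = 1.
Conserve atomic number: Z + 49 = 47 + 2, so Z = 0.
A = 1 and Z = 0 is neutron — a neutron.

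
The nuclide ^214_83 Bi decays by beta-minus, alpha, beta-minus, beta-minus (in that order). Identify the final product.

Po-210

Start: (A, Z) = (214, 83).
After β⁻: (214, 84).
After α: (210, 82).
After β⁻: (210, 83).
After β⁻: (210, 84).
Z = 84 is polonium.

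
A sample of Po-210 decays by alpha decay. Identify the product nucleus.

Pb-206

Alpha decay: mass number changes by -4, atomic number by -2.
A: 210 − 4 = 206; Z: 84 − 2 = 82.
Z = 82 is lead, so the daughter is Pb-206.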